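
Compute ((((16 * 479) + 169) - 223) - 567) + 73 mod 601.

505

16 * 479 = 7664 ≡ 452 (mod 601)
452 + 169 = 621 ≡ 20 (mod 601)
20 - 223 = -203 ≡ 398 (mod 601)
398 - 567 = -169 ≡ 432 (mod 601)
432 + 73 = 505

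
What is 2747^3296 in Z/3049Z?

Compute successive squares:
2747^1 ≡ 2747 (mod 3049)
2747^2 ≡ 2747^2 = 7546009 ≡ 2783 (mod 3049)
2747^4 ≡ 2783^2 = 7745089 ≡ 629 (mod 3049)
2747^8 ≡ 629^2 = 395641 ≡ 2320 (mod 3049)
2747^16 ≡ 2320^2 = 5382400 ≡ 915 (mod 3049)
2747^32 ≡ 915^2 = 837225 ≡ 1799 (mod 3049)
2747^64 ≡ 1799^2 = 3236401 ≡ 1412 (mod 3049)
2747^128 ≡ 1412^2 = 1993744 ≡ 2747 (mod 3049)
2747^256 ≡ 2747^2 = 7546009 ≡ 2783 (mod 3049)
2747^512 ≡ 2783^2 = 7745089 ≡ 629 (mod 3049)
2747^1024 ≡ 629^2 = 395641 ≡ 2320 (mod 3049)
2747^2048 ≡ 2320^2 = 5382400 ≡ 915 (mod 3049)
2747^3296 = 2747^2048 * 2747^1024 * 2747^128 * 2747^64 * 2747^32 ≡ 915 * 2320 * 2747 * 1412 * 1799 (mod 3049).
Accumulate the product:
915 * 2320 = 2122800 ≡ 696
696 * 2747 = 1911912 ≡ 189
189 * 1412 = 266868 ≡ 1605
1605 * 1799 = 2887395 ≡ 3041

3041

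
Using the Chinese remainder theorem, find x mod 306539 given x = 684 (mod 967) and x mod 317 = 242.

967⁻¹ mod 317: 967×218 ≡ 1 (mod 317), so 967⁻¹ ≡ 218.
x = 684 + 967×((242 − 684)×218 mod 317) = 684 + 967×12 = 12288.

12288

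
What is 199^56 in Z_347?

199^1 ≡ 199 (mod 347)
199^2 ≡ 199^2 = 39601 ≡ 43 (mod 347)
199^4 ≡ 43^2 = 1849 ≡ 114 (mod 347)
199^8 ≡ 114^2 = 12996 ≡ 157 (mod 347)
199^16 ≡ 157^2 = 24649 ≡ 12 (mod 347)
199^32 ≡ 12^2 = 144 (mod 347)
199^56 = 199^32 × 199^16 × 199^8 ≡ 144 × 12 × 157 (mod 347).
Accumulate the product:
144 × 12 = 1728 ≡ 340
340 × 157 = 53380 ≡ 289

289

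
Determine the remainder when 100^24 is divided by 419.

By square-and-multiply:
100^1 ≡ 100 (mod 419)
100^2 ≡ 100^2 = 10000 ≡ 363 (mod 419)
100^4 ≡ 363^2 = 131769 ≡ 203 (mod 419)
100^8 ≡ 203^2 = 41209 ≡ 147 (mod 419)
100^16 ≡ 147^2 = 21609 ≡ 240 (mod 419)
100^24 = 100^16 * 100^8 ≡ 240 * 147 (mod 419).
240 * 147 = 35280 ≡ 84 (mod 419).

84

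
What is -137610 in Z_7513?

5137

-137610 = -19*7513 + 5137, so -137610 ≡ 5137 (mod 7513).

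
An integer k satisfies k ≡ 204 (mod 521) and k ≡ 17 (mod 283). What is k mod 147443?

136706

521⁻¹ mod 283: 521*44 ≡ 1 (mod 283), so 521⁻¹ ≡ 44.
k = 204 + 521*((17 − 204)*44 mod 283) = 204 + 521*262 = 136706.
Check: 136706 mod 521 = 204, 136706 mod 283 = 17. ✓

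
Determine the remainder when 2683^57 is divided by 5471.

5083

57 in binary is 111001, i.e. 57 = 32 + 16 + 8 + 1.
2683^1 ≡ 2683 (mod 5471)
2683^2 ≡ 2683^2 = 7198489 ≡ 4124 (mod 5471)
2683^4 ≡ 4124^2 = 17007376 ≡ 3508 (mod 5471)
2683^8 ≡ 3508^2 = 12306064 ≡ 1785 (mod 5471)
2683^16 ≡ 1785^2 = 3186225 ≡ 2103 (mod 5471)
2683^32 ≡ 2103^2 = 4422609 ≡ 2041 (mod 5471)
2683^57 = 2683^32 * 2683^16 * 2683^8 * 2683^1 ≡ 2041 * 2103 * 1785 * 2683 (mod 5471).
Accumulate the product:
2041 * 2103 = 4292223 ≡ 2959
2959 * 1785 = 5281815 ≡ 2300
2300 * 2683 = 6170900 ≡ 5083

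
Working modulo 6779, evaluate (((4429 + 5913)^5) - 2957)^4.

1819

4429 + 5913 = 10342 ≡ 3563 (mod 6779)
(3563)^5 ≡ 3607 (mod 6779)
3607 - 2957 = 650
(650)^4 ≡ 1819 (mod 6779)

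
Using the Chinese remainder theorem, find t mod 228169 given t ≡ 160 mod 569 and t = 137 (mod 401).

569⁻¹ mod 401: 569×74 ≡ 1 (mod 401), so 569⁻¹ ≡ 74.
t = 160 + 569×((137 − 160)×74 mod 401) = 160 + 569×303 = 172567.
Check: 172567 mod 569 = 160, 172567 mod 401 = 137. ✓

172567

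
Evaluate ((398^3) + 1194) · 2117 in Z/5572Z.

1990

(398)^3 ≡ 3184 (mod 5572)
3184 + 1194 = 4378
4378 · 2117 = 9268226 ≡ 1990 (mod 5572)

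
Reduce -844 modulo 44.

-844 = -20*44 + 36, so -844 ≡ 36 (mod 44).

36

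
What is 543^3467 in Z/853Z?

Compute successive squares:
3467 in binary is 110110001011, i.e. 3467 = 2048 + 1024 + 256 + 128 + 8 + 2 + 1.
543^1 ≡ 543 (mod 853)
543^2 ≡ 543^2 = 294849 ≡ 564 (mod 853)
543^4 ≡ 564^2 = 318096 ≡ 780 (mod 853)
543^8 ≡ 780^2 = 608400 ≡ 211 (mod 853)
543^16 ≡ 211^2 = 44521 ≡ 165 (mod 853)
543^32 ≡ 165^2 = 27225 ≡ 782 (mod 853)
543^64 ≡ 782^2 = 611524 ≡ 776 (mod 853)
543^128 ≡ 776^2 = 602176 ≡ 811 (mod 853)
543^256 ≡ 811^2 = 657721 ≡ 58 (mod 853)
543^512 ≡ 58^2 = 3364 ≡ 805 (mod 853)
543^1024 ≡ 805^2 = 648025 ≡ 598 (mod 853)
543^2048 ≡ 598^2 = 357604 ≡ 197 (mod 853)
543^3467 = 543^2048 · 543^1024 · 543^256 · 543^128 · 543^8 · 543^2 · 543^1 ≡ 197 · 598 · 58 · 811 · 211 · 564 · 543 (mod 853).
Accumulate the product:
197 · 598 = 117806 ≡ 92
92 · 58 = 5336 ≡ 218
218 · 811 = 176798 ≡ 227
227 · 211 = 47897 ≡ 129
129 · 564 = 72756 ≡ 251
251 · 543 = 136293 ≡ 666

666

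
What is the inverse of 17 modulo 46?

By the extended Euclidean algorithm:
46 = 2×17 + 12
17 = 1×12 + 5
12 = 2×5 + 2
5 = 2×2 + 1
2 = 2×1 + 0
gcd(17, 46) = 1, so the inverse exists.
Back-substitute for 1:
1 = 1×5 − 2×2
  = −2×12 + 5×5
  = 5×17 − 7×12
  = −7×46 + 19×17
So 17⁻¹ ≡ 19 (mod 46).

19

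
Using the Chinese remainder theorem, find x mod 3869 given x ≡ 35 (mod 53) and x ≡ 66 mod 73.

53⁻¹ mod 73: 53×62 ≡ 1 (mod 73), so 53⁻¹ ≡ 62.
x = 35 + 53×((66 − 35)×62 mod 73) = 35 + 53×24 = 1307.

1307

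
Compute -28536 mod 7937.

3212

-28536 = -4·7937 + 3212, so -28536 ≡ 3212 (mod 7937).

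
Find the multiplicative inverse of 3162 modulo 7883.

6629

7883 = 2×3162 + 1559
3162 = 2×1559 + 44
1559 = 35×44 + 19
44 = 2×19 + 6
19 = 3×6 + 1
6 = 6×1 + 0
gcd(3162, 7883) = 1, so the inverse exists.
Bézout: 1 = 503×7883 − 1254×3162.
So 3162⁻¹ ≡ −1254 ≡ 6629 (mod 7883).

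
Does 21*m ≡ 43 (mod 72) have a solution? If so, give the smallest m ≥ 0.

no solution

gcd(21, 72) = 3, and 3 does not divide 43.
So the congruence has no solution.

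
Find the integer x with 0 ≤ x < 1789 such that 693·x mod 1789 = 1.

1314

By the extended Euclidean algorithm:
1789 = 2*693 + 403
693 = 1*403 + 290
403 = 1*290 + 113
290 = 2*113 + 64
113 = 1*64 + 49
64 = 1*49 + 15
49 = 3*15 + 4
15 = 3*4 + 3
4 = 1*3 + 1
3 = 3*1 + 0
gcd(693, 1789) = 1, so the inverse exists.
Bézout: 1 = 184*1789 − 475*693.
So 693⁻¹ ≡ −475 ≡ 1314 (mod 1789).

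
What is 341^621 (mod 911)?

831

621 in binary is 1001101101, i.e. 621 = 512 + 64 + 32 + 8 + 4 + 1.
341^1 ≡ 341 (mod 911)
341^2 ≡ 341^2 = 116281 ≡ 584 (mod 911)
341^4 ≡ 584^2 = 341056 ≡ 342 (mod 911)
341^8 ≡ 342^2 = 116964 ≡ 356 (mod 911)
341^16 ≡ 356^2 = 126736 ≡ 107 (mod 911)
341^32 ≡ 107^2 = 11449 ≡ 517 (mod 911)
341^64 ≡ 517^2 = 267289 ≡ 366 (mod 911)
341^128 ≡ 366^2 = 133956 ≡ 39 (mod 911)
341^256 ≡ 39^2 = 1521 ≡ 610 (mod 911)
341^512 ≡ 610^2 = 372100 ≡ 412 (mod 911)
341^621 = 341^512 · 341^64 · 341^32 · 341^8 · 341^4 · 341^1 ≡ 412 · 366 · 517 · 356 · 342 · 341 (mod 911).
Accumulate the product:
412 · 366 = 150792 ≡ 477
477 · 517 = 246609 ≡ 639
639 · 356 = 227484 ≡ 645
645 · 342 = 220590 ≡ 128
128 · 341 = 43648 ≡ 831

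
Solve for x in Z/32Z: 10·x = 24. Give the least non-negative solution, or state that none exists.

12

gcd(10, 32) = 2, and 2 | 24, so solutions exist.
Divide through by 2: 5·x mod 16 = 12.
5⁻¹ ≡ 13 (mod 16).
x ≡ 13·12 ≡ 12 (mod 16).
The smallest non-negative solution is x = 12.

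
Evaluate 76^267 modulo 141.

58

76^1 ≡ 76 (mod 141)
76^2 ≡ 76^2 = 5776 ≡ 136 (mod 141)
76^4 ≡ 136^2 = 18496 ≡ 25 (mod 141)
76^8 ≡ 25^2 = 625 ≡ 61 (mod 141)
76^16 ≡ 61^2 = 3721 ≡ 55 (mod 141)
76^32 ≡ 55^2 = 3025 ≡ 64 (mod 141)
76^64 ≡ 64^2 = 4096 ≡ 7 (mod 141)
76^128 ≡ 7^2 = 49 (mod 141)
76^256 ≡ 49^2 = 2401 ≡ 4 (mod 141)
76^267 = 76^256 · 76^8 · 76^2 · 76^1 ≡ 4 · 61 · 136 · 76 (mod 141).
Accumulate the product:
4 · 61 = 244 ≡ 103
103 · 136 = 14008 ≡ 49
49 · 76 = 3724 ≡ 58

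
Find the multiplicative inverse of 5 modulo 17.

Run the extended Euclidean algorithm:
17 = 3*5 + 2
5 = 2*2 + 1
2 = 2*1 + 0
gcd(5, 17) = 1, so the inverse exists.
Back-substitute for 1:
1 = 1*5 − 2*2
  = −2*17 + 7*5
So 5⁻¹ ≡ 7 (mod 17).

7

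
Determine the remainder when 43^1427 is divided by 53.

38

Compute successive squares:
43^1 ≡ 43 (mod 53)
43^2 ≡ 43^2 = 1849 ≡ 47 (mod 53)
43^4 ≡ 47^2 = 2209 ≡ 36 (mod 53)
43^8 ≡ 36^2 = 1296 ≡ 24 (mod 53)
43^16 ≡ 24^2 = 576 ≡ 46 (mod 53)
43^32 ≡ 46^2 = 2116 ≡ 49 (mod 53)
43^64 ≡ 49^2 = 2401 ≡ 16 (mod 53)
43^128 ≡ 16^2 = 256 ≡ 44 (mod 53)
43^256 ≡ 44^2 = 1936 ≡ 28 (mod 53)
43^512 ≡ 28^2 = 784 ≡ 42 (mod 53)
43^1024 ≡ 42^2 = 1764 ≡ 15 (mod 53)
43^1427 = 43^1024 × 43^256 × 43^128 × 43^16 × 43^2 × 43^1 ≡ 15 × 28 × 44 × 46 × 47 × 43 (mod 53).
Accumulate the product:
15 × 28 = 420 ≡ 49
49 × 44 = 2156 ≡ 36
36 × 46 = 1656 ≡ 13
13 × 47 = 611 ≡ 28
28 × 43 = 1204 ≡ 38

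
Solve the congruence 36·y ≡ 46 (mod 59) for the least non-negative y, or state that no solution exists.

57

gcd(36, 59) = 1, so a unique solution mod 59 exists.
36⁻¹ ≡ 41 (mod 59).
y ≡ 41·46 ≡ 57 (mod 59).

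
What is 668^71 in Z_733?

71 in binary is 1000111, i.e. 71 = 64 + 4 + 2 + 1.
668^1 ≡ 668 (mod 733)
668^2 ≡ 668^2 = 446224 ≡ 560 (mod 733)
668^4 ≡ 560^2 = 313600 ≡ 609 (mod 733)
668^8 ≡ 609^2 = 370881 ≡ 716 (mod 733)
668^16 ≡ 716^2 = 512656 ≡ 289 (mod 733)
668^32 ≡ 289^2 = 83521 ≡ 692 (mod 733)
668^64 ≡ 692^2 = 478864 ≡ 215 (mod 733)
668^71 = 668^64 * 668^4 * 668^2 * 668^1 ≡ 215 * 609 * 560 * 668 (mod 733).
Accumulate the product:
215 * 609 = 130935 ≡ 461
461 * 560 = 258160 ≡ 144
144 * 668 = 96192 ≡ 169

169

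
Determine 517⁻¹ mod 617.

327

Apply the Euclidean algorithm and back-substitute:
617 = 1·517 + 100
517 = 5·100 + 17
100 = 5·17 + 15
17 = 1·15 + 2
15 = 7·2 + 1
2 = 2·1 + 0
gcd(517, 617) = 1, so the inverse exists.
Back-substitute for 1:
1 = 1·15 − 7·2
  = −7·17 + 8·15
  = 8·100 − 47·17
  = −47·517 + 243·100
  = 243·617 − 290·517
So 517⁻¹ ≡ −290 ≡ 327 (mod 617).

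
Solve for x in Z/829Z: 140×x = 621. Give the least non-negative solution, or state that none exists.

gcd(140, 829) = 1, so a unique solution mod 829 exists.
140⁻¹ ≡ 302 (mod 829).
x ≡ 302×621 ≡ 188 (mod 829).

188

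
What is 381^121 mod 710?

531

Compute successive squares:
121 in binary is 1111001, i.e. 121 = 64 + 32 + 16 + 8 + 1.
381^1 ≡ 381 (mod 710)
381^2 ≡ 381^2 = 145161 ≡ 321 (mod 710)
381^4 ≡ 321^2 = 103041 ≡ 91 (mod 710)
381^8 ≡ 91^2 = 8281 ≡ 471 (mod 710)
381^16 ≡ 471^2 = 221841 ≡ 321 (mod 710)
381^32 ≡ 321^2 = 103041 ≡ 91 (mod 710)
381^64 ≡ 91^2 = 8281 ≡ 471 (mod 710)
381^121 = 381^64 · 381^32 · 381^16 · 381^8 · 381^1 ≡ 471 · 91 · 321 · 471 · 381 (mod 710).
Accumulate the product:
471 · 91 = 42861 ≡ 261
261 · 321 = 83781 ≡ 1
1 · 471 = 471
471 · 381 = 179451 ≡ 531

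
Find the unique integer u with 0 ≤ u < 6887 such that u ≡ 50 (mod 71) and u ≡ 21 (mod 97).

5162

71⁻¹ mod 97: 71·41 ≡ 1 (mod 97), so 71⁻¹ ≡ 41.
u = 50 + 71·((21 − 50)·41 mod 97) = 50 + 71·72 = 5162.
Check: 5162 mod 71 = 50, 5162 mod 97 = 21. ✓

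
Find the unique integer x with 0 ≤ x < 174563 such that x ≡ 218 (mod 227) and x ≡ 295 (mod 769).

227⁻¹ mod 769: 227×166 ≡ 1 (mod 769), so 227⁻¹ ≡ 166.
x = 218 + 227×((295 − 218)×166 mod 769) = 218 + 227×478 = 108724.
Check: 108724 mod 227 = 218, 108724 mod 769 = 295. ✓

108724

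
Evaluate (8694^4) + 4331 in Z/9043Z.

(8694)^4 ≡ 8037 (mod 9043)
8037 + 4331 = 12368 ≡ 3325 (mod 9043)

3325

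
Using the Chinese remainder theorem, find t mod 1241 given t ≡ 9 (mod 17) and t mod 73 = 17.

893

17⁻¹ mod 73: 17·43 ≡ 1 (mod 73), so 17⁻¹ ≡ 43.
t = 9 + 17·((17 − 9)·43 mod 73) = 9 + 17·52 = 893.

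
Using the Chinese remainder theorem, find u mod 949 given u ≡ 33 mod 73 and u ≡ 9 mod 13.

73⁻¹ mod 13: 73·5 ≡ 1 (mod 13), so 73⁻¹ ≡ 5.
u = 33 + 73·((9 − 33)·5 mod 13) = 33 + 73·10 = 763.
Check: 763 mod 73 = 33, 763 mod 13 = 9. ✓

763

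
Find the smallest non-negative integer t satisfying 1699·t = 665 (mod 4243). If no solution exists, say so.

4141

gcd(1699, 4243) = 1, so a unique solution mod 4243 exists.
1699⁻¹ ≡ 472 (mod 4243).
t ≡ 472·665 ≡ 4141 (mod 4243).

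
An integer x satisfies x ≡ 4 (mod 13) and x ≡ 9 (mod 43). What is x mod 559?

13⁻¹ mod 43: 13*10 ≡ 1 (mod 43), so 13⁻¹ ≡ 10.
x = 4 + 13*((9 − 4)*10 mod 43) = 4 + 13*7 = 95.
Check: 95 mod 13 = 4, 95 mod 43 = 9. ✓

95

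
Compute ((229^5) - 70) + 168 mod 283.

27

(229)^5 ≡ 212 (mod 283)
212 - 70 = 142
142 + 168 = 310 ≡ 27 (mod 283)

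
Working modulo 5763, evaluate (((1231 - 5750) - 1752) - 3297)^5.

1231 - 5750 = -4519 ≡ 1244 (mod 5763)
1244 - 1752 = -508 ≡ 5255 (mod 5763)
5255 - 3297 = 1958
(1958)^5 ≡ 5462 (mod 5763)

5462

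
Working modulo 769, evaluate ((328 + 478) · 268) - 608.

328 + 478 = 806 ≡ 37 (mod 769)
37 · 268 = 9916 ≡ 688 (mod 769)
688 - 608 = 80

80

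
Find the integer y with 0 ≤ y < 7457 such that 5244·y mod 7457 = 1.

3218

7457 = 1*5244 + 2213
5244 = 2*2213 + 818
2213 = 2*818 + 577
818 = 1*577 + 241
577 = 2*241 + 95
241 = 2*95 + 51
95 = 1*51 + 44
51 = 1*44 + 7
44 = 6*7 + 2
7 = 3*2 + 1
2 = 2*1 + 0
gcd(5244, 7457) = 1, so the inverse exists.
Bézout: 1 = −2263*7457 + 3218*5244.
So 5244⁻¹ ≡ 3218 (mod 7457).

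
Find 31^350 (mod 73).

35

Compute successive squares:
350 in binary is 101011110, i.e. 350 = 256 + 64 + 16 + 8 + 4 + 2.
31^1 ≡ 31 (mod 73)
31^2 ≡ 31^2 = 961 ≡ 12 (mod 73)
31^4 ≡ 12^2 = 144 ≡ 71 (mod 73)
31^8 ≡ 71^2 = 5041 ≡ 4 (mod 73)
31^16 ≡ 4^2 = 16 (mod 73)
31^32 ≡ 16^2 = 256 ≡ 37 (mod 73)
31^64 ≡ 37^2 = 1369 ≡ 55 (mod 73)
31^128 ≡ 55^2 = 3025 ≡ 32 (mod 73)
31^256 ≡ 32^2 = 1024 ≡ 2 (mod 73)
31^350 = 31^256 · 31^64 · 31^16 · 31^8 · 31^4 · 31^2 ≡ 2 · 55 · 16 · 4 · 71 · 12 (mod 73).
Accumulate the product:
2 · 55 = 110 ≡ 37
37 · 16 = 592 ≡ 8
8 · 4 = 32
32 · 71 = 2272 ≡ 9
9 · 12 = 108 ≡ 35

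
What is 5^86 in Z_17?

86 in binary is 1010110, i.e. 86 = 64 + 16 + 4 + 2.
5^1 ≡ 5 (mod 17)
5^2 ≡ 5^2 = 25 ≡ 8 (mod 17)
5^4 ≡ 8^2 = 64 ≡ 13 (mod 17)
5^8 ≡ 13^2 = 169 ≡ 16 (mod 17)
5^16 ≡ 16^2 = 256 ≡ 1 (mod 17)
5^32 ≡ 1^2 = 1 (mod 17)
5^64 ≡ 1^2 = 1 (mod 17)
5^86 = 5^64 * 5^16 * 5^4 * 5^2 ≡ 1 * 1 * 13 * 8 (mod 17).
Accumulate the product:
1 * 1 = 1
1 * 13 = 13
13 * 8 = 104 ≡ 2

2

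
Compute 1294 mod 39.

7

1294 = 33×39 + 7, so 1294 ≡ 7 (mod 39).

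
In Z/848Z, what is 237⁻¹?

848 = 3×237 + 137
237 = 1×137 + 100
137 = 1×100 + 37
100 = 2×37 + 26
37 = 1×26 + 11
26 = 2×11 + 4
11 = 2×4 + 3
4 = 1×3 + 1
3 = 3×1 + 0
gcd(237, 848) = 1, so the inverse exists.
Bézout: 1 = −64×848 + 229×237.
So 237⁻¹ ≡ 229 (mod 848).

229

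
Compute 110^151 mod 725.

600

Compute successive squares:
151 in binary is 10010111, i.e. 151 = 128 + 16 + 4 + 2 + 1.
110^1 ≡ 110 (mod 725)
110^2 ≡ 110^2 = 12100 ≡ 500 (mod 725)
110^4 ≡ 500^2 = 250000 ≡ 600 (mod 725)
110^8 ≡ 600^2 = 360000 ≡ 400 (mod 725)
110^16 ≡ 400^2 = 160000 ≡ 500 (mod 725)
110^32 ≡ 500^2 = 250000 ≡ 600 (mod 725)
110^64 ≡ 600^2 = 360000 ≡ 400 (mod 725)
110^128 ≡ 400^2 = 160000 ≡ 500 (mod 725)
110^151 = 110^128 * 110^16 * 110^4 * 110^2 * 110^1 ≡ 500 * 500 * 600 * 500 * 110 (mod 725).
Accumulate the product:
500 * 500 = 250000 ≡ 600
600 * 600 = 360000 ≡ 400
400 * 500 = 200000 ≡ 625
625 * 110 = 68750 ≡ 600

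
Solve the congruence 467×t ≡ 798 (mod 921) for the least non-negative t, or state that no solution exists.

477

gcd(467, 921) = 1, so a unique solution mod 921 exists.
467⁻¹ ≡ 71 (mod 921).
t ≡ 71×798 ≡ 477 (mod 921).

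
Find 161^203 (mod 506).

By square-and-multiply:
203 in binary is 11001011, i.e. 203 = 128 + 64 + 8 + 2 + 1.
161^1 ≡ 161 (mod 506)
161^2 ≡ 161^2 = 25921 ≡ 115 (mod 506)
161^4 ≡ 115^2 = 13225 ≡ 69 (mod 506)
161^8 ≡ 69^2 = 4761 ≡ 207 (mod 506)
161^16 ≡ 207^2 = 42849 ≡ 345 (mod 506)
161^32 ≡ 345^2 = 119025 ≡ 115 (mod 506)
161^64 ≡ 115^2 = 13225 ≡ 69 (mod 506)
161^128 ≡ 69^2 = 4761 ≡ 207 (mod 506)
161^203 = 161^128 · 161^64 · 161^8 · 161^2 · 161^1 ≡ 207 · 69 · 207 · 115 · 161 (mod 506).
Accumulate the product:
207 · 69 = 14283 ≡ 115
115 · 207 = 23805 ≡ 23
23 · 115 = 2645 ≡ 115
115 · 161 = 18515 ≡ 299

299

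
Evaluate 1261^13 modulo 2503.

1261^1 ≡ 1261 (mod 2503)
1261^2 ≡ 1261^2 = 1590121 ≡ 716 (mod 2503)
1261^4 ≡ 716^2 = 512656 ≡ 2044 (mod 2503)
1261^8 ≡ 2044^2 = 4177936 ≡ 429 (mod 2503)
1261^13 = 1261^8 · 1261^4 · 1261^1 ≡ 429 · 2044 · 1261 (mod 2503).
Accumulate the product:
429 · 2044 = 876876 ≡ 826
826 · 1261 = 1041586 ≡ 338

338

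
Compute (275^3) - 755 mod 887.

405

(275)^3 ≡ 273 (mod 887)
273 - 755 = -482 ≡ 405 (mod 887)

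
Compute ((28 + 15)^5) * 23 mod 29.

2

28 + 15 = 43 ≡ 14 (mod 29)
(14)^5 ≡ 19 (mod 29)
19 * 23 = 437 ≡ 2 (mod 29)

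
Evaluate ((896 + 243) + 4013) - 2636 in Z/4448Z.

896 + 243 = 1139
1139 + 4013 = 5152 ≡ 704 (mod 4448)
704 - 2636 = -1932 ≡ 2516 (mod 4448)

2516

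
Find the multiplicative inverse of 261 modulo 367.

45

367 = 1*261 + 106
261 = 2*106 + 49
106 = 2*49 + 8
49 = 6*8 + 1
8 = 8*1 + 0
gcd(261, 367) = 1, so the inverse exists.
Bézout: 1 = −32*367 + 45*261.
So 261⁻¹ ≡ 45 (mod 367).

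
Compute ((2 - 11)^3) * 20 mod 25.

2 - 11 = -9 ≡ 16 (mod 25)
(16)^3 ≡ 21 (mod 25)
21 * 20 = 420 ≡ 20 (mod 25)

20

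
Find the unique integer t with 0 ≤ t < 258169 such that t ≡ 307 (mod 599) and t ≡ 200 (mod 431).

599⁻¹ mod 431: 599*372 ≡ 1 (mod 431), so 599⁻¹ ≡ 372.
t = 307 + 599*((200 − 307)*372 mod 431) = 307 + 599*279 = 167428.
Check: 167428 mod 599 = 307, 167428 mod 431 = 200. ✓

167428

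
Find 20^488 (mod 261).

20^1 ≡ 20 (mod 261)
20^2 ≡ 20^2 = 400 ≡ 139 (mod 261)
20^4 ≡ 139^2 = 19321 ≡ 7 (mod 261)
20^8 ≡ 7^2 = 49 (mod 261)
20^16 ≡ 49^2 = 2401 ≡ 52 (mod 261)
20^32 ≡ 52^2 = 2704 ≡ 94 (mod 261)
20^64 ≡ 94^2 = 8836 ≡ 223 (mod 261)
20^128 ≡ 223^2 = 49729 ≡ 139 (mod 261)
20^256 ≡ 139^2 = 19321 ≡ 7 (mod 261)
20^488 = 20^256 · 20^128 · 20^64 · 20^32 · 20^8 ≡ 7 · 139 · 223 · 94 · 49 (mod 261).
Accumulate the product:
7 · 139 = 973 ≡ 190
190 · 223 = 42370 ≡ 88
88 · 94 = 8272 ≡ 181
181 · 49 = 8869 ≡ 256

256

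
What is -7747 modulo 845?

703

-7747 = -10*845 + 703, so -7747 ≡ 703 (mod 845).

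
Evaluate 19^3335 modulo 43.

Compute successive squares:
3335 in binary is 110100000111, i.e. 3335 = 2048 + 1024 + 256 + 4 + 2 + 1.
19^1 ≡ 19 (mod 43)
19^2 ≡ 19^2 = 361 ≡ 17 (mod 43)
19^4 ≡ 17^2 = 289 ≡ 31 (mod 43)
19^8 ≡ 31^2 = 961 ≡ 15 (mod 43)
19^16 ≡ 15^2 = 225 ≡ 10 (mod 43)
19^32 ≡ 10^2 = 100 ≡ 14 (mod 43)
19^64 ≡ 14^2 = 196 ≡ 24 (mod 43)
19^128 ≡ 24^2 = 576 ≡ 17 (mod 43)
19^256 ≡ 17^2 = 289 ≡ 31 (mod 43)
19^512 ≡ 31^2 = 961 ≡ 15 (mod 43)
19^1024 ≡ 15^2 = 225 ≡ 10 (mod 43)
19^2048 ≡ 10^2 = 100 ≡ 14 (mod 43)
19^3335 = 19^2048 × 19^1024 × 19^256 × 19^4 × 19^2 × 19^1 ≡ 14 × 10 × 31 × 31 × 17 × 19 (mod 43).
Accumulate the product:
14 × 10 = 140 ≡ 11
11 × 31 = 341 ≡ 40
40 × 31 = 1240 ≡ 36
36 × 17 = 612 ≡ 10
10 × 19 = 190 ≡ 18

18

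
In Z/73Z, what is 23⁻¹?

73 = 3*23 + 4
23 = 5*4 + 3
4 = 1*3 + 1
3 = 3*1 + 0
gcd(23, 73) = 1, so the inverse exists.
Back-substitute for 1:
1 = 1*4 − 1*3
  = −1*23 + 6*4
  = 6*73 − 19*23
So 23⁻¹ ≡ −19 ≡ 54 (mod 73).

54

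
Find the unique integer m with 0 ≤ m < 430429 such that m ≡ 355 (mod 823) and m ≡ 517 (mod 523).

823⁻¹ mod 523: 823×197 ≡ 1 (mod 523), so 823⁻¹ ≡ 197.
m = 355 + 823×((517 − 355)×197 mod 523) = 355 + 823×11 = 9408.

9408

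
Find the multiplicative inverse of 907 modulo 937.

Apply the Euclidean algorithm and back-substitute:
937 = 1·907 + 30
907 = 30·30 + 7
30 = 4·7 + 2
7 = 3·2 + 1
2 = 2·1 + 0
gcd(907, 937) = 1, so the inverse exists.
Bézout: 1 = −393·937 + 406·907.
So 907⁻¹ ≡ 406 (mod 937).

406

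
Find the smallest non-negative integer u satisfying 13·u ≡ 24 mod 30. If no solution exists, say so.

18

gcd(13, 30) = 1, so a unique solution mod 30 exists.
13⁻¹ ≡ 7 (mod 30).
u ≡ 7·24 ≡ 18 (mod 30).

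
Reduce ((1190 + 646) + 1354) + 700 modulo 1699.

1190 + 646 = 1836 ≡ 137 (mod 1699)
137 + 1354 = 1491
1491 + 700 = 2191 ≡ 492 (mod 1699)

492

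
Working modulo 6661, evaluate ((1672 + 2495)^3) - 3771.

1672 + 2495 = 4167
(4167)^3 ≡ 6472 (mod 6661)
6472 - 3771 = 2701

2701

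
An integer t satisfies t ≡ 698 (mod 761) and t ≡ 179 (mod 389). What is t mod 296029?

250306

761⁻¹ mod 389: 761·183 ≡ 1 (mod 389), so 761⁻¹ ≡ 183.
t = 698 + 761·((179 − 698)·183 mod 389) = 698 + 761·328 = 250306.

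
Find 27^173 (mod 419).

Compute successive squares:
173 in binary is 10101101, i.e. 173 = 128 + 32 + 8 + 4 + 1.
27^1 ≡ 27 (mod 419)
27^2 ≡ 27^2 = 729 ≡ 310 (mod 419)
27^4 ≡ 310^2 = 96100 ≡ 149 (mod 419)
27^8 ≡ 149^2 = 22201 ≡ 413 (mod 419)
27^16 ≡ 413^2 = 170569 ≡ 36 (mod 419)
27^32 ≡ 36^2 = 1296 ≡ 39 (mod 419)
27^64 ≡ 39^2 = 1521 ≡ 264 (mod 419)
27^128 ≡ 264^2 = 69696 ≡ 142 (mod 419)
27^173 = 27^128 × 27^32 × 27^8 × 27^4 × 27^1 ≡ 142 × 39 × 413 × 149 × 27 (mod 419).
Accumulate the product:
142 × 39 = 5538 ≡ 91
91 × 413 = 37583 ≡ 292
292 × 149 = 43508 ≡ 351
351 × 27 = 9477 ≡ 259

259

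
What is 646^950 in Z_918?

By square-and-multiply:
646^1 ≡ 646 (mod 918)
646^2 ≡ 646^2 = 417316 ≡ 544 (mod 918)
646^4 ≡ 544^2 = 295936 ≡ 340 (mod 918)
646^8 ≡ 340^2 = 115600 ≡ 850 (mod 918)
646^16 ≡ 850^2 = 722500 ≡ 34 (mod 918)
646^32 ≡ 34^2 = 1156 ≡ 238 (mod 918)
646^64 ≡ 238^2 = 56644 ≡ 646 (mod 918)
646^128 ≡ 646^2 = 417316 ≡ 544 (mod 918)
646^256 ≡ 544^2 = 295936 ≡ 340 (mod 918)
646^512 ≡ 340^2 = 115600 ≡ 850 (mod 918)
646^950 = 646^512 · 646^256 · 646^128 · 646^32 · 646^16 · 646^4 · 646^2 ≡ 850 · 340 · 544 · 238 · 34 · 340 · 544 (mod 918).
Accumulate the product:
850 · 340 = 289000 ≡ 748
748 · 544 = 406912 ≡ 238
238 · 238 = 56644 ≡ 646
646 · 34 = 21964 ≡ 850
850 · 340 = 289000 ≡ 748
748 · 544 = 406912 ≡ 238

238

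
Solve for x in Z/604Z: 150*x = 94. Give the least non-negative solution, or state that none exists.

57

gcd(150, 604) = 2, and 2 | 94, so solutions exist.
Divide through by 2: 75*x ≡ 47 (mod 302).
75⁻¹ ≡ 149 (mod 302).
x ≡ 149*47 ≡ 57 (mod 302).
The smallest non-negative solution is x = 57.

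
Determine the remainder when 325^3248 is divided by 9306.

3248 in binary is 110010110000, i.e. 3248 = 2048 + 1024 + 128 + 32 + 16.
325^1 ≡ 325 (mod 9306)
325^2 ≡ 325^2 = 105625 ≡ 3259 (mod 9306)
325^4 ≡ 3259^2 = 10621081 ≡ 2935 (mod 9306)
325^8 ≡ 2935^2 = 8614225 ≡ 6175 (mod 9306)
325^16 ≡ 6175^2 = 38130625 ≡ 3943 (mod 9306)
325^32 ≡ 3943^2 = 15547249 ≡ 6229 (mod 9306)
325^64 ≡ 6229^2 = 38800441 ≡ 3727 (mod 9306)
325^128 ≡ 3727^2 = 13890529 ≡ 5977 (mod 9306)
325^256 ≡ 5977^2 = 35724529 ≡ 8101 (mod 9306)
325^512 ≡ 8101^2 = 65626201 ≡ 289 (mod 9306)
325^1024 ≡ 289^2 = 83521 ≡ 9073 (mod 9306)
325^2048 ≡ 9073^2 = 82319329 ≡ 7759 (mod 9306)
325^3248 = 325^2048 × 325^1024 × 325^128 × 325^32 × 325^16 ≡ 7759 × 9073 × 5977 × 6229 × 3943 (mod 9306).
Accumulate the product:
7759 × 9073 = 70397407 ≡ 6823
6823 × 5977 = 40781071 ≡ 2179
2179 × 6229 = 13572991 ≡ 4843
4843 × 3943 = 19095949 ≡ 37

37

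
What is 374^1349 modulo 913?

814

Compute successive squares:
1349 in binary is 10101000101, i.e. 1349 = 1024 + 256 + 64 + 4 + 1.
374^1 ≡ 374 (mod 913)
374^2 ≡ 374^2 = 139876 ≡ 187 (mod 913)
374^4 ≡ 187^2 = 34969 ≡ 275 (mod 913)
374^8 ≡ 275^2 = 75625 ≡ 759 (mod 913)
374^16 ≡ 759^2 = 576081 ≡ 891 (mod 913)
374^32 ≡ 891^2 = 793881 ≡ 484 (mod 913)
374^64 ≡ 484^2 = 234256 ≡ 528 (mod 913)
374^128 ≡ 528^2 = 278784 ≡ 319 (mod 913)
374^256 ≡ 319^2 = 101761 ≡ 418 (mod 913)
374^512 ≡ 418^2 = 174724 ≡ 341 (mod 913)
374^1024 ≡ 341^2 = 116281 ≡ 330 (mod 913)
374^1349 = 374^1024 × 374^256 × 374^64 × 374^4 × 374^1 ≡ 330 × 418 × 528 × 275 × 374 (mod 913).
Accumulate the product:
330 × 418 = 137940 ≡ 77
77 × 528 = 40656 ≡ 484
484 × 275 = 133100 ≡ 715
715 × 374 = 267410 ≡ 814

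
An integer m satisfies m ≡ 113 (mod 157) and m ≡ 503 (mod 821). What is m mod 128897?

99023

157⁻¹ mod 821: 157×570 ≡ 1 (mod 821), so 157⁻¹ ≡ 570.
m = 113 + 157×((503 − 113)×570 mod 821) = 113 + 157×630 = 99023.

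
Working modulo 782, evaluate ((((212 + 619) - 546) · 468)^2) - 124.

322

212 + 619 = 831 ≡ 49 (mod 782)
49 - 546 = -497 ≡ 285 (mod 782)
285 · 468 = 133380 ≡ 440 (mod 782)
(440)^2 ≡ 446 (mod 782)
446 - 124 = 322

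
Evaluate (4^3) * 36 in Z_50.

(4)^3 ≡ 14 (mod 50)
14 * 36 = 504 ≡ 4 (mod 50)

4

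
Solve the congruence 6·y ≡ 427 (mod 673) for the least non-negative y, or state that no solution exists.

gcd(6, 673) = 1, so a unique solution mod 673 exists.
6⁻¹ ≡ 561 (mod 673).
y ≡ 561·427 ≡ 632 (mod 673).

632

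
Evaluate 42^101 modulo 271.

143

101 in binary is 1100101, i.e. 101 = 64 + 32 + 4 + 1.
42^1 ≡ 42 (mod 271)
42^2 ≡ 42^2 = 1764 ≡ 138 (mod 271)
42^4 ≡ 138^2 = 19044 ≡ 74 (mod 271)
42^8 ≡ 74^2 = 5476 ≡ 56 (mod 271)
42^16 ≡ 56^2 = 3136 ≡ 155 (mod 271)
42^32 ≡ 155^2 = 24025 ≡ 177 (mod 271)
42^64 ≡ 177^2 = 31329 ≡ 164 (mod 271)
42^101 = 42^64 · 42^32 · 42^4 · 42^1 ≡ 164 · 177 · 74 · 42 (mod 271).
Accumulate the product:
164 · 177 = 29028 ≡ 31
31 · 74 = 2294 ≡ 126
126 · 42 = 5292 ≡ 143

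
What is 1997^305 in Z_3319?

Compute successive squares:
1997^1 ≡ 1997 (mod 3319)
1997^2 ≡ 1997^2 = 3988009 ≡ 1890 (mod 3319)
1997^4 ≡ 1890^2 = 3572100 ≡ 856 (mod 3319)
1997^8 ≡ 856^2 = 732736 ≡ 2556 (mod 3319)
1997^16 ≡ 2556^2 = 6533136 ≡ 1344 (mod 3319)
1997^32 ≡ 1344^2 = 1806336 ≡ 800 (mod 3319)
1997^64 ≡ 800^2 = 640000 ≡ 2752 (mod 3319)
1997^128 ≡ 2752^2 = 7573504 ≡ 2865 (mod 3319)
1997^256 ≡ 2865^2 = 8208225 ≡ 338 (mod 3319)
1997^305 = 1997^256 * 1997^32 * 1997^16 * 1997^1 ≡ 338 * 800 * 1344 * 1997 (mod 3319).
Accumulate the product:
338 * 800 = 270400 ≡ 1561
1561 * 1344 = 2097984 ≡ 376
376 * 1997 = 750872 ≡ 778

778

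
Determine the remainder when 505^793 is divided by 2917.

441

By square-and-multiply:
793 in binary is 1100011001, i.e. 793 = 512 + 256 + 16 + 8 + 1.
505^1 ≡ 505 (mod 2917)
505^2 ≡ 505^2 = 255025 ≡ 1246 (mod 2917)
505^4 ≡ 1246^2 = 1552516 ≡ 672 (mod 2917)
505^8 ≡ 672^2 = 451584 ≡ 2366 (mod 2917)
505^16 ≡ 2366^2 = 5597956 ≡ 233 (mod 2917)
505^32 ≡ 233^2 = 54289 ≡ 1783 (mod 2917)
505^64 ≡ 1783^2 = 3179089 ≡ 2476 (mod 2917)
505^128 ≡ 2476^2 = 6130576 ≡ 1959 (mod 2917)
505^256 ≡ 1959^2 = 3837681 ≡ 1826 (mod 2917)
505^512 ≡ 1826^2 = 3334276 ≡ 145 (mod 2917)
505^793 = 505^512 * 505^256 * 505^16 * 505^8 * 505^1 ≡ 145 * 1826 * 233 * 2366 * 505 (mod 2917).
Accumulate the product:
145 * 1826 = 264770 ≡ 2240
2240 * 233 = 521920 ≡ 2694
2694 * 2366 = 6374004 ≡ 359
359 * 505 = 181295 ≡ 441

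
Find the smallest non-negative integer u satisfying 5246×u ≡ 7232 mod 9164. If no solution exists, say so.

gcd(5246, 9164) = 2, and 2 | 7232, so solutions exist.
Divide through by 2: 2623×u ≡ 3616 mod 4582.
2623⁻¹ ≡ 1111 (mod 4582).
u ≡ 1111×3616 ≡ 3544 (mod 4582).
The smallest non-negative solution is u = 3544.

3544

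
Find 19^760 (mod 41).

760 in binary is 1011111000, i.e. 760 = 512 + 128 + 64 + 32 + 16 + 8.
19^1 ≡ 19 (mod 41)
19^2 ≡ 19^2 = 361 ≡ 33 (mod 41)
19^4 ≡ 33^2 = 1089 ≡ 23 (mod 41)
19^8 ≡ 23^2 = 529 ≡ 37 (mod 41)
19^16 ≡ 37^2 = 1369 ≡ 16 (mod 41)
19^32 ≡ 16^2 = 256 ≡ 10 (mod 41)
19^64 ≡ 10^2 = 100 ≡ 18 (mod 41)
19^128 ≡ 18^2 = 324 ≡ 37 (mod 41)
19^256 ≡ 37^2 = 1369 ≡ 16 (mod 41)
19^512 ≡ 16^2 = 256 ≡ 10 (mod 41)
19^760 = 19^512 * 19^128 * 19^64 * 19^32 * 19^16 * 19^8 ≡ 10 * 37 * 18 * 10 * 16 * 37 (mod 41).
Accumulate the product:
10 * 37 = 370 ≡ 1
1 * 18 = 18
18 * 10 = 180 ≡ 16
16 * 16 = 256 ≡ 10
10 * 37 = 370 ≡ 1

1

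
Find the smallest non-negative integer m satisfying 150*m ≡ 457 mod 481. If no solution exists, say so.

gcd(150, 481) = 1, so a unique solution mod 481 exists.
150⁻¹ ≡ 93 (mod 481).
m ≡ 93*457 ≡ 173 (mod 481).

173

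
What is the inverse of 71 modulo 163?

62

163 = 2*71 + 21
71 = 3*21 + 8
21 = 2*8 + 5
8 = 1*5 + 3
5 = 1*3 + 2
3 = 1*2 + 1
2 = 2*1 + 0
gcd(71, 163) = 1, so the inverse exists.
Back-substitute for 1:
1 = 1*3 − 1*2
  = −1*5 + 2*3
  = 2*8 − 3*5
  = −3*21 + 8*8
  = 8*71 − 27*21
  = −27*163 + 62*71
So 71⁻¹ ≡ 62 (mod 163).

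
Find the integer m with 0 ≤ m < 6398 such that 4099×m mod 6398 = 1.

By the extended Euclidean algorithm:
6398 = 1·4099 + 2299
4099 = 1·2299 + 1800
2299 = 1·1800 + 499
1800 = 3·499 + 303
499 = 1·303 + 196
303 = 1·196 + 107
196 = 1·107 + 89
107 = 1·89 + 18
89 = 4·18 + 17
18 = 1·17 + 1
17 = 17·1 + 0
gcd(4099, 6398) = 1, so the inverse exists.
Back-substitute for 1:
1 = 1·18 − 1·17
  = −1·89 + 5·18
  = 5·107 − 6·89
  = −6·196 + 11·107
  = 11·303 − 17·196
  = −17·499 + 28·303
  = 28·1800 − 101·499
  = −101·2299 + 129·1800
  = 129·4099 − 230·2299
  = −230·6398 + 359·4099
So 4099⁻¹ ≡ 359 (mod 6398).

359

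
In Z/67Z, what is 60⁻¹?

By the extended Euclidean algorithm:
67 = 1*60 + 7
60 = 8*7 + 4
7 = 1*4 + 3
4 = 1*3 + 1
3 = 3*1 + 0
gcd(60, 67) = 1, so the inverse exists.
Bézout: 1 = −17*67 + 19*60.
So 60⁻¹ ≡ 19 (mod 67).

19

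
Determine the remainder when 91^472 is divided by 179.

107

472 in binary is 111011000, i.e. 472 = 256 + 128 + 64 + 16 + 8.
91^1 ≡ 91 (mod 179)
91^2 ≡ 91^2 = 8281 ≡ 47 (mod 179)
91^4 ≡ 47^2 = 2209 ≡ 61 (mod 179)
91^8 ≡ 61^2 = 3721 ≡ 141 (mod 179)
91^16 ≡ 141^2 = 19881 ≡ 12 (mod 179)
91^32 ≡ 12^2 = 144 (mod 179)
91^64 ≡ 144^2 = 20736 ≡ 151 (mod 179)
91^128 ≡ 151^2 = 22801 ≡ 68 (mod 179)
91^256 ≡ 68^2 = 4624 ≡ 149 (mod 179)
91^472 = 91^256 × 91^128 × 91^64 × 91^16 × 91^8 ≡ 149 × 68 × 151 × 12 × 141 (mod 179).
Accumulate the product:
149 × 68 = 10132 ≡ 108
108 × 151 = 16308 ≡ 19
19 × 12 = 228 ≡ 49
49 × 141 = 6909 ≡ 107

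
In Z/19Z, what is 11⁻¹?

7

19 = 1*11 + 8
11 = 1*8 + 3
8 = 2*3 + 2
3 = 1*2 + 1
2 = 2*1 + 0
gcd(11, 19) = 1, so the inverse exists.
Bézout: 1 = −4*19 + 7*11.
So 11⁻¹ ≡ 7 (mod 19).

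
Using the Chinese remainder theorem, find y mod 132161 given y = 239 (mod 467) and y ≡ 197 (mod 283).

467⁻¹ mod 283: 467*20 ≡ 1 (mod 283), so 467⁻¹ ≡ 20.
y = 239 + 467*((197 − 239)*20 mod 283) = 239 + 467*9 = 4442.

4442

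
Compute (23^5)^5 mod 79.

23

(23)^5 ≡ 55 (mod 79)
(55)^5 ≡ 23 (mod 79)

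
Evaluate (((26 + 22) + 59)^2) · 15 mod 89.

54

26 + 22 = 48
48 + 59 = 107 ≡ 18 (mod 89)
(18)^2 ≡ 57 (mod 89)
57 · 15 = 855 ≡ 54 (mod 89)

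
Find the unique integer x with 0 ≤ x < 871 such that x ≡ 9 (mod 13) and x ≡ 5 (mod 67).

13⁻¹ mod 67: 13×31 ≡ 1 (mod 67), so 13⁻¹ ≡ 31.
x = 9 + 13×((5 − 9)×31 mod 67) = 9 + 13×10 = 139.
Check: 139 mod 13 = 9, 139 mod 67 = 5. ✓

139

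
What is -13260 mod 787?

-13260 = -17*787 + 119, so -13260 ≡ 119 (mod 787).

119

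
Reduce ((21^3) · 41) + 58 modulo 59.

35

(21)^3 ≡ 57 (mod 59)
57 · 41 = 2337 ≡ 36 (mod 59)
36 + 58 = 94 ≡ 35 (mod 59)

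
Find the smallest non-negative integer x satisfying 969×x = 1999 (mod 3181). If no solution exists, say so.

2776

gcd(969, 3181) = 1, so a unique solution mod 3181 exists.
969⁻¹ ≡ 2705 (mod 3181).
x ≡ 2705×1999 ≡ 2776 (mod 3181).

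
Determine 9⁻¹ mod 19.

17

Run the extended Euclidean algorithm:
19 = 2*9 + 1
9 = 9*1 + 0
gcd(9, 19) = 1, so the inverse exists.
Bézout: 1 = 1*19 − 2*9.
So 9⁻¹ ≡ −2 ≡ 17 (mod 19).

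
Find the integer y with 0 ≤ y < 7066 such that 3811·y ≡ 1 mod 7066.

7066 = 1*3811 + 3255
3811 = 1*3255 + 556
3255 = 5*556 + 475
556 = 1*475 + 81
475 = 5*81 + 70
81 = 1*70 + 11
70 = 6*11 + 4
11 = 2*4 + 3
4 = 1*3 + 1
3 = 3*1 + 0
gcd(3811, 7066) = 1, so the inverse exists.
Bézout: 1 = 1035*7066 − 1919*3811.
So 3811⁻¹ ≡ −1919 ≡ 5147 (mod 7066).

5147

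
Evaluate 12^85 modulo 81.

85 in binary is 1010101, i.e. 85 = 64 + 16 + 4 + 1.
12^1 ≡ 12 (mod 81)
12^2 ≡ 12^2 = 144 ≡ 63 (mod 81)
12^4 ≡ 63^2 = 3969 ≡ 0 (mod 81)
12^8 ≡ 0^2 = 0 (mod 81)
12^16 ≡ 0^2 = 0 (mod 81)
12^32 ≡ 0^2 = 0 (mod 81)
12^64 ≡ 0^2 = 0 (mod 81)
12^85 = 12^64 * 12^16 * 12^4 * 12^1 ≡ 0 * 0 * 0 * 12 (mod 81).
Accumulate the product:
0 * 0 = 0
0 * 0 = 0
0 * 12 = 0

0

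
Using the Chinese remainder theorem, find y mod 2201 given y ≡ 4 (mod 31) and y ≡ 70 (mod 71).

283

31⁻¹ mod 71: 31*55 ≡ 1 (mod 71), so 31⁻¹ ≡ 55.
y = 4 + 31*((70 − 4)*55 mod 71) = 4 + 31*9 = 283.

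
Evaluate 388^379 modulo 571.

508

379 in binary is 101111011, i.e. 379 = 256 + 64 + 32 + 16 + 8 + 2 + 1.
388^1 ≡ 388 (mod 571)
388^2 ≡ 388^2 = 150544 ≡ 371 (mod 571)
388^4 ≡ 371^2 = 137641 ≡ 30 (mod 571)
388^8 ≡ 30^2 = 900 ≡ 329 (mod 571)
388^16 ≡ 329^2 = 108241 ≡ 322 (mod 571)
388^32 ≡ 322^2 = 103684 ≡ 333 (mod 571)
388^64 ≡ 333^2 = 110889 ≡ 115 (mod 571)
388^128 ≡ 115^2 = 13225 ≡ 92 (mod 571)
388^256 ≡ 92^2 = 8464 ≡ 470 (mod 571)
388^379 = 388^256 · 388^64 · 388^32 · 388^16 · 388^8 · 388^2 · 388^1 ≡ 470 · 115 · 333 · 322 · 329 · 371 · 388 (mod 571).
Accumulate the product:
470 · 115 = 54050 ≡ 376
376 · 333 = 125208 ≡ 159
159 · 322 = 51198 ≡ 379
379 · 329 = 124691 ≡ 213
213 · 371 = 79023 ≡ 225
225 · 388 = 87300 ≡ 508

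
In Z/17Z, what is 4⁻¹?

Apply the Euclidean algorithm and back-substitute:
17 = 4·4 + 1
4 = 4·1 + 0
gcd(4, 17) = 1, so the inverse exists.
Bézout: 1 = 1·17 − 4·4.
So 4⁻¹ ≡ −4 ≡ 13 (mod 17).

13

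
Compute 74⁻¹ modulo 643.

643 = 8×74 + 51
74 = 1×51 + 23
51 = 2×23 + 5
23 = 4×5 + 3
5 = 1×3 + 2
3 = 1×2 + 1
2 = 2×1 + 0
gcd(74, 643) = 1, so the inverse exists.
Bézout: 1 = −29×643 + 252×74.
So 74⁻¹ ≡ 252 (mod 643).

252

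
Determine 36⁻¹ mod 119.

By the extended Euclidean algorithm:
119 = 3·36 + 11
36 = 3·11 + 3
11 = 3·3 + 2
3 = 1·2 + 1
2 = 2·1 + 0
gcd(36, 119) = 1, so the inverse exists.
Bézout: 1 = −13·119 + 43·36.
So 36⁻¹ ≡ 43 (mod 119).

43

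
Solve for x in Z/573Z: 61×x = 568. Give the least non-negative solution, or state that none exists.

169

gcd(61, 573) = 1, so a unique solution mod 573 exists.
61⁻¹ ≡ 310 (mod 573).
x ≡ 310×568 ≡ 169 (mod 573).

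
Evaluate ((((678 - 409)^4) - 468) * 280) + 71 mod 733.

388

678 - 409 = 269
(269)^4 ≡ 655 (mod 733)
655 - 468 = 187
187 * 280 = 52360 ≡ 317 (mod 733)
317 + 71 = 388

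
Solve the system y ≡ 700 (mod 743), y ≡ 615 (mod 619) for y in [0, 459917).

743⁻¹ mod 619: 743*5 ≡ 1 (mod 619), so 743⁻¹ ≡ 5.
y = 700 + 743*((615 − 700)*5 mod 619) = 700 + 743*194 = 144842.

144842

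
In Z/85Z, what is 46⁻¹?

Apply the Euclidean algorithm and back-substitute:
85 = 1·46 + 39
46 = 1·39 + 7
39 = 5·7 + 4
7 = 1·4 + 3
4 = 1·3 + 1
3 = 3·1 + 0
gcd(46, 85) = 1, so the inverse exists.
Back-substitute for 1:
1 = 1·4 − 1·3
  = −1·7 + 2·4
  = 2·39 − 11·7
  = −11·46 + 13·39
  = 13·85 − 24·46
So 46⁻¹ ≡ −24 ≡ 61 (mod 85).

61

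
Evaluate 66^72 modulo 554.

66^1 ≡ 66 (mod 554)
66^2 ≡ 66^2 = 4356 ≡ 478 (mod 554)
66^4 ≡ 478^2 = 228484 ≡ 236 (mod 554)
66^8 ≡ 236^2 = 55696 ≡ 296 (mod 554)
66^16 ≡ 296^2 = 87616 ≡ 84 (mod 554)
66^32 ≡ 84^2 = 7056 ≡ 408 (mod 554)
66^64 ≡ 408^2 = 166464 ≡ 264 (mod 554)
66^72 = 66^64 · 66^8 ≡ 264 · 296 (mod 554).
264 · 296 = 78144 ≡ 30 (mod 554).

30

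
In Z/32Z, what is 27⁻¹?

Apply the Euclidean algorithm and back-substitute:
32 = 1×27 + 5
27 = 5×5 + 2
5 = 2×2 + 1
2 = 2×1 + 0
gcd(27, 32) = 1, so the inverse exists.
Back-substitute for 1:
1 = 1×5 − 2×2
  = −2×27 + 11×5
  = 11×32 − 13×27
So 27⁻¹ ≡ −13 ≡ 19 (mod 32).

19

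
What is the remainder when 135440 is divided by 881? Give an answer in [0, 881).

135440 = 153*881 + 647, so 135440 ≡ 647 (mod 881).

647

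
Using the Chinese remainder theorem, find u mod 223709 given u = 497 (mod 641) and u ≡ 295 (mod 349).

641⁻¹ mod 349: 641×300 ≡ 1 (mod 349), so 641⁻¹ ≡ 300.
u = 497 + 641×((295 − 497)×300 mod 349) = 497 + 641×126 = 81263.
Check: 81263 mod 641 = 497, 81263 mod 349 = 295. ✓

81263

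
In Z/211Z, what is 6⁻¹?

Run the extended Euclidean algorithm:
211 = 35*6 + 1
6 = 6*1 + 0
gcd(6, 211) = 1, so the inverse exists.
Bézout: 1 = 1*211 − 35*6.
So 6⁻¹ ≡ −35 ≡ 176 (mod 211).

176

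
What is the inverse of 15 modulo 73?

39

73 = 4×15 + 13
15 = 1×13 + 2
13 = 6×2 + 1
2 = 2×1 + 0
gcd(15, 73) = 1, so the inverse exists.
Bézout: 1 = 7×73 − 34×15.
So 15⁻¹ ≡ −34 ≡ 39 (mod 73).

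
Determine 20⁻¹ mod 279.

279 = 13×20 + 19
20 = 1×19 + 1
19 = 19×1 + 0
gcd(20, 279) = 1, so the inverse exists.
Back-substitute for 1:
1 = 1×20 − 1×19
  = −1×279 + 14×20
So 20⁻¹ ≡ 14 (mod 279).

14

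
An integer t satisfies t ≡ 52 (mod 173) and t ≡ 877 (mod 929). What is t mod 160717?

173⁻¹ mod 929: 173*537 ≡ 1 (mod 929), so 173⁻¹ ≡ 537.
t = 52 + 173*((877 − 52)*537 mod 929) = 52 + 173*821 = 142085.

142085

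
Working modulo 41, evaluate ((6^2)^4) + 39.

8

(6)^2 ≡ 36 (mod 41)
(36)^4 ≡ 10 (mod 41)
10 + 39 = 49 ≡ 8 (mod 41)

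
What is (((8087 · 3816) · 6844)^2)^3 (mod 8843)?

8087 · 3816 = 30859992 ≡ 6765 (mod 8843)
6765 · 6844 = 46299660 ≡ 6555 (mod 8843)
(6555)^2 ≡ 8731 (mod 8843)
(8731)^3 ≡ 1109 (mod 8843)

1109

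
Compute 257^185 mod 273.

185 in binary is 10111001, i.e. 185 = 128 + 32 + 16 + 8 + 1.
257^1 ≡ 257 (mod 273)
257^2 ≡ 257^2 = 66049 ≡ 256 (mod 273)
257^4 ≡ 256^2 = 65536 ≡ 16 (mod 273)
257^8 ≡ 16^2 = 256 (mod 273)
257^16 ≡ 256^2 = 65536 ≡ 16 (mod 273)
257^32 ≡ 16^2 = 256 (mod 273)
257^64 ≡ 256^2 = 65536 ≡ 16 (mod 273)
257^128 ≡ 16^2 = 256 (mod 273)
257^185 = 257^128 × 257^32 × 257^16 × 257^8 × 257^1 ≡ 256 × 256 × 16 × 256 × 257 (mod 273).
Accumulate the product:
256 × 256 = 65536 ≡ 16
16 × 16 = 256
256 × 256 = 65536 ≡ 16
16 × 257 = 4112 ≡ 17

17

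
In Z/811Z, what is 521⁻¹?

646

811 = 1·521 + 290
521 = 1·290 + 231
290 = 1·231 + 59
231 = 3·59 + 54
59 = 1·54 + 5
54 = 10·5 + 4
5 = 1·4 + 1
4 = 4·1 + 0
gcd(521, 811) = 1, so the inverse exists.
Back-substitute for 1:
1 = 1·5 − 1·4
  = −1·54 + 11·5
  = 11·59 − 12·54
  = −12·231 + 47·59
  = 47·290 − 59·231
  = −59·521 + 106·290
  = 106·811 − 165·521
So 521⁻¹ ≡ −165 ≡ 646 (mod 811).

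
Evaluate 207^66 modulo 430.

Using repeated squaring:
66 in binary is 1000010, i.e. 66 = 64 + 2.
207^1 ≡ 207 (mod 430)
207^2 ≡ 207^2 = 42849 ≡ 279 (mod 430)
207^4 ≡ 279^2 = 77841 ≡ 11 (mod 430)
207^8 ≡ 11^2 = 121 (mod 430)
207^16 ≡ 121^2 = 14641 ≡ 21 (mod 430)
207^32 ≡ 21^2 = 441 ≡ 11 (mod 430)
207^64 ≡ 11^2 = 121 (mod 430)
207^66 = 207^64 * 207^2 ≡ 121 * 279 (mod 430).
121 * 279 = 33759 ≡ 219 (mod 430).

219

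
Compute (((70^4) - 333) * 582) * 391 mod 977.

(70)^4 ≡ 225 (mod 977)
225 - 333 = -108 ≡ 869 (mod 977)
869 * 582 = 505758 ≡ 649 (mod 977)
649 * 391 = 253759 ≡ 716 (mod 977)

716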